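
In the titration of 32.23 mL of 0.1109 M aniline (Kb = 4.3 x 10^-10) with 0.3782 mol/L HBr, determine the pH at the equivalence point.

2.85

n(C6H5NH2) = 0.1109 x 0.03223 = 0.003574 mol; V(HBr) at equivalence = 0.003574/0.3782 = 0.009451 L.
At equivalence the base is fully converted to C6H5NH3+; total volume = 0.04168 L, so [C6H5NH3+] = 0.003574/0.04168 = 0.08575 M.
Ka(C6H5NH3+) = Kw/Kb = 1.0e-14 / 4.3 x 10^-10 = 2.33e-5.
[H^+] = sqrt(Ka x [C6H5NH3+]) = sqrt(2.33e-5 x 0.08575) = 0.00141 M.
pH = -log(0.00141) = 2.85.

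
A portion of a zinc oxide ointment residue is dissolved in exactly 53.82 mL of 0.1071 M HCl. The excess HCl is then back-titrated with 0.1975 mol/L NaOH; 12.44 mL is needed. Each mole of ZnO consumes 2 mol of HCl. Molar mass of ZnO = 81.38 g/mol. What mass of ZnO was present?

0.135 g

Total n(HCl) added = 0.1071 x 0.05382 = 0.005764 mol.
n(NaOH) used = 0.1975 x 0.01244 = 0.002457 mol, which equals the excess n(HCl).
So n(HCl) consumed by the sample = 0.005764 - 0.002457 = 0.003307 mol.
n(ZnO) = 0.003307 / 2 = 0.001654 mol.
mass = 0.001654 mol x 81.38 g/mol = 0.135 g.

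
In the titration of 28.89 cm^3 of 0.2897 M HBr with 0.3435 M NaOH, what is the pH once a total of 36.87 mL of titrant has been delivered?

12.82

n(acid) = 0.2897 x 0.02889 = 0.008369 mol; n(NaOH) added = 0.3435 x 0.03687 = 0.01266 mol.
Base is in excess by 0.01266 - 0.008369 = 0.004295 mol in a total volume of 0.06576 L.
[OH^-] = 0.004295/0.06576 = 0.06532 M, so pOH = 1.18 and pH = 14.00 - 1.18 = 12.82.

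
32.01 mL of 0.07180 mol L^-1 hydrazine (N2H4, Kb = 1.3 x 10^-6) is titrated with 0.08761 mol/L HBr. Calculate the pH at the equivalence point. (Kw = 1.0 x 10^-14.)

n(N2H4) = 0.07180 x 0.03201 = 0.002298 mol; V(HBr) at equivalence = 0.002298/0.08761 = 0.02623 L.
At equivalence the base is fully converted to N2H5+; total volume = 0.05824 L, so [N2H5+] = 0.002298/0.05824 = 0.03946 M.
Ka(N2H5+) = Kw/Kb = 1.0e-14 / 1.3 x 10^-6 = 7.69e-9.
[H^+] = sqrt(Ka x [N2H5+]) = sqrt(7.69e-9 x 0.03946) = 1.74e-5 M.
pH = -log(1.74e-5) = 4.76.

4.76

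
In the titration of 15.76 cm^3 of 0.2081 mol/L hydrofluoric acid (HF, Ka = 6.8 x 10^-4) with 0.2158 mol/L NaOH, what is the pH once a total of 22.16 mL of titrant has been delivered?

12.60

n(acid) = 0.2081 x 0.01576 = 0.003280 mol; n(NaOH) added = 0.2158 x 0.02216 = 0.004782 mol.
Base is in excess by 0.004782 - 0.003280 = 0.001502 mol in a total volume of 0.03792 L.
[OH^-] = 0.001502/0.03792 = 0.03962 M, so pOH = 1.40 and pH = 14.00 - 1.40 = 12.60.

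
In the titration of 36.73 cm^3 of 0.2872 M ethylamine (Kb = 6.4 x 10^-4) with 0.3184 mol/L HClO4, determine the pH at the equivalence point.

n(C2H5NH2) = 0.2872 x 0.03673 = 0.01055 mol; V(HClO4) at equivalence = 0.01055/0.3184 = 0.03313 L.
At equivalence the base is fully converted to C2H5NH3+; total volume = 0.06986 L, so [C2H5NH3+] = 0.01055/0.06986 = 0.1510 M.
Ka(C2H5NH3+) = Kw/Kb = 1.0e-14 / 6.4 x 10^-4 = 1.56e-11.
[H^+] = sqrt(Ka x [C2H5NH3+]) = sqrt(1.56e-11 x 0.1510) = 1.54e-6 M.
pH = -log(1.54e-6) = 5.81.

5.81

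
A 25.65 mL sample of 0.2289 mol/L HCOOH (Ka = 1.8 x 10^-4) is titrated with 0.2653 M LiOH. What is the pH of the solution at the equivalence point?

8.42

n(HCOOH) = 0.2289 x 0.02565 = 0.005871 mol; V(LiOH) at equivalence = 0.005871/0.2653 = 0.02213 L.
At equivalence all the acid is converted to HCOO-; total volume = 0.02565 + 0.02213 = 0.04778 L, so [HCOO-] = 0.005871/0.04778 = 0.1229 M.
Kb = Kw/Ka = 1.0e-14 / 1.8 x 10^-4 = 5.56e-11.
[OH^-] = sqrt(Kb x [HCOO-]) = sqrt(5.56e-11 x 0.1229) = 2.61e-6 M.
pOH = 5.58, so pH = 14.00 - 5.58 = 8.42.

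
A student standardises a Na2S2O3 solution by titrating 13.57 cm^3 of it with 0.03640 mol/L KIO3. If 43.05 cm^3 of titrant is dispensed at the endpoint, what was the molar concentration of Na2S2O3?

0.693 M

n(KIO3) = 0.03640 x 0.04305 = 0.001567 mol.
From the balanced equation, 1 mol KIO3 reacts with 6 mol Na2S2O3, so n(Na2S2O3) = 0.001567 x 6/1 = 0.009402 mol.
[Na2S2O3] = 0.009402 / 0.01357 L = 0.693 M.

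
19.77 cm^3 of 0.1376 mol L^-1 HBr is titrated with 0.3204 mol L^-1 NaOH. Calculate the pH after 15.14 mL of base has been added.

12.79

n(acid) = 0.1376 x 0.01977 = 0.002720 mol; n(NaOH) added = 0.3204 x 0.01514 = 0.004851 mol.
Base is in excess by 0.004851 - 0.002720 = 0.002131 mol in a total volume of 0.03491 L.
[OH^-] = 0.002131/0.03491 = 0.06103 M, so pOH = 1.21 and pH = 14.00 - 1.21 = 12.79.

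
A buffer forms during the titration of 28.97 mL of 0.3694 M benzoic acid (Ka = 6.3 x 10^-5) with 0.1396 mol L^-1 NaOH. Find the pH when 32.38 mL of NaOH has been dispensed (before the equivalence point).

Initial n(C6H5COOH) = 0.3694 x 0.02897 = 0.01070 mol.
n(NaOH) added = 0.1396 x 0.03238 = 0.004520 mol, converting that many moles of C6H5COOH to C6H5COO-.
Remaining n(C6H5COOH) = 0.006181 mol; n(C6H5COO-) = 0.004520 mol.
By Henderson-Hasselbalch, pH = pKa + log([A^-]/[HA]) = 4.20 + log(0.004520/0.006181) = 4.20 + (-0.14) = 4.06.

4.06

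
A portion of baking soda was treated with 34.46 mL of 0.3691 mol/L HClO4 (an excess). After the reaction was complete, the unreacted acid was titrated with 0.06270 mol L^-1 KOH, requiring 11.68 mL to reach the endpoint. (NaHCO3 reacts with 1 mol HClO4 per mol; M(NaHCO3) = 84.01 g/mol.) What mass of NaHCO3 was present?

1.01 g

Total n(HClO4) added = 0.3691 x 0.03446 = 0.01272 mol.
n(KOH) used = 0.06270 x 0.01168 = 0.0007323 mol, which equals the excess n(HClO4).
So n(HClO4) consumed by the sample = 0.01272 - 0.0007323 = 0.01199 mol.
n(NaHCO3) = 0.01199 / 1 = 0.01199 mol.
mass = 0.01199 mol x 84.01 g/mol = 1.01 g.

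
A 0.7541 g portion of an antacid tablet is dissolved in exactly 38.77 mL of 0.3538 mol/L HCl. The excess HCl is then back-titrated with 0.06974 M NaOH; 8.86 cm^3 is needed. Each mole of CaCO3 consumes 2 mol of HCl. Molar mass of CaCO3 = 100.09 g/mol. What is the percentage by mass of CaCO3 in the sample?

86.9%

Total n(HCl) added = 0.3538 x 0.03877 = 0.01372 mol.
n(NaOH) used = 0.06974 x 0.008860 = 0.0006179 mol, which equals the excess n(HCl).
So n(HCl) consumed by the sample = 0.01372 - 0.0006179 = 0.01310 mol.
n(CaCO3) = 0.01310 / 2 = 0.006549 mol.
mass CaCO3 = 0.006549 x 100.09 = 0.6555 g, so %CaCO3 = 0.6555/0.7541 x 100 = 86.9%.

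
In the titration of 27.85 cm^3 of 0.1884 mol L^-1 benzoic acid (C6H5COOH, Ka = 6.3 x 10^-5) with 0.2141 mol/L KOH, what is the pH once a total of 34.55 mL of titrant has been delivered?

n(acid) = 0.1884 x 0.02785 = 0.005247 mol; n(KOH) added = 0.2141 x 0.03455 = 0.007397 mol.
Base is in excess by 0.007397 - 0.005247 = 0.002150 mol in a total volume of 0.06240 L.
[OH^-] = 0.002150/0.06240 = 0.03446 M, so pOH = 1.46 and pH = 14.00 - 1.46 = 12.54.

12.54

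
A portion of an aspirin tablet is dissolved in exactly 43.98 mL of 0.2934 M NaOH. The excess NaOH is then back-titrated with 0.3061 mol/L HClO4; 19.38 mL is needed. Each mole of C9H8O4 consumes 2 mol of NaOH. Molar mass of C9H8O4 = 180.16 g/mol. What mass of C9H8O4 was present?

0.628 g

Total n(NaOH) added = 0.2934 x 0.04398 = 0.01290 mol.
n(HClO4) used = 0.3061 x 0.01938 = 0.005932 mol, which equals the excess n(NaOH).
So n(NaOH) consumed by the sample = 0.01290 - 0.005932 = 0.006972 mol.
n(C9H8O4) = 0.006972 / 2 = 0.003486 mol.
mass = 0.003486 mol x 180.16 g/mol = 0.628 g.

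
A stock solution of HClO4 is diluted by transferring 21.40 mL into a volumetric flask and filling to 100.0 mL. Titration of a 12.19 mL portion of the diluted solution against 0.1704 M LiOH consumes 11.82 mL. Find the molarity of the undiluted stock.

0.772 M

n(LiOH) = 0.1704 x 0.01182 = 0.002014 mol.
n(HClO4) in the aliquot = 0.002014 mol.
[diluted HClO4] = 0.002014 / 0.01219 = 0.1652 M.
Dilution factor = 100.0/21.40 = 4.673, so [stock] = 0.1652 x 4.673 = 0.772 M.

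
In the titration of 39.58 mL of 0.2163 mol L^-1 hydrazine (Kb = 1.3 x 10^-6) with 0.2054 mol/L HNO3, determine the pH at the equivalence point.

n(N2H4) = 0.2163 x 0.03958 = 0.008561 mol; V(HNO3) at equivalence = 0.008561/0.2054 = 0.04168 L.
At equivalence the base is fully converted to N2H5+; total volume = 0.08126 L, so [N2H5+] = 0.008561/0.08126 = 0.1054 M.
Ka(N2H5+) = Kw/Kb = 1.0e-14 / 1.3 x 10^-6 = 7.69e-9.
[H^+] = sqrt(Ka x [N2H5+]) = sqrt(7.69e-9 x 0.1054) = 2.85e-5 M.
pH = -log(2.85e-5) = 4.55.

4.55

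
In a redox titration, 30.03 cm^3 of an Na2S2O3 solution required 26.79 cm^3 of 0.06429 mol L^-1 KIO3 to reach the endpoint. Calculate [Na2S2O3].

n(KIO3) = 0.06429 x 0.02679 = 0.001722 mol.
From the balanced equation, 1 mol KIO3 reacts with 6 mol Na2S2O3, so n(Na2S2O3) = 0.001722 x 6/1 = 0.01033 mol.
[Na2S2O3] = 0.01033 / 0.03003 L = 0.344 M.

0.344 M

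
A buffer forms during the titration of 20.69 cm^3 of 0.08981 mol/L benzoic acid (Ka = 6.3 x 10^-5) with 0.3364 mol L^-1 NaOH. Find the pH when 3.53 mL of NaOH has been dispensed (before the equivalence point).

4.45

Initial n(C6H5COOH) = 0.08981 x 0.02069 = 0.001858 mol.
n(NaOH) added = 0.3364 x 0.003530 = 0.001187 mol, converting that many moles of C6H5COOH to C6H5COO-.
Remaining n(C6H5COOH) = 0.0006707 mol; n(C6H5COO-) = 0.001187 mol.
By Henderson-Hasselbalch, pH = pKa + log([A^-]/[HA]) = 4.20 + log(0.001187/0.0006707) = 4.20 + (+0.25) = 4.45.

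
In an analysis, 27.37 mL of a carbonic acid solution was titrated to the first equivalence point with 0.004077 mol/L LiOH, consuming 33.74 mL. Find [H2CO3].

0.00503 M

n(LiOH) = 0.004077 x 0.03374 = 0.0001376 mol.
At the first equivalence point, 1 mol OH^- react per mol H2CO3, so n(H2CO3) = 0.0001376 / 1 = 0.0001376 mol.
[H2CO3] = 0.0001376 / 0.02737 L = 0.00503 M.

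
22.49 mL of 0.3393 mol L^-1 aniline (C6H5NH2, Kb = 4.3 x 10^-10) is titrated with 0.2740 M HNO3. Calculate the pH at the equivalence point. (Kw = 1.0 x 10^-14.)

2.73

n(C6H5NH2) = 0.3393 x 0.02249 = 0.007631 mol; V(HNO3) at equivalence = 0.007631/0.2740 = 0.02785 L.
At equivalence the base is fully converted to C6H5NH3+; total volume = 0.05034 L, so [C6H5NH3+] = 0.007631/0.05034 = 0.1516 M.
Ka(C6H5NH3+) = Kw/Kb = 1.0e-14 / 4.3 x 10^-10 = 2.33e-5.
[H^+] = sqrt(Ka x [C6H5NH3+]) = sqrt(2.33e-5 x 0.1516) = 0.00188 M.
pH = -log(0.00188) = 2.73.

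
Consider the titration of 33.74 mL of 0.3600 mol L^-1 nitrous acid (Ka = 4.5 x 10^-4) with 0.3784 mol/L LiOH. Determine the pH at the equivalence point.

n(HNO2) = 0.3600 x 0.03374 = 0.01215 mol; V(LiOH) at equivalence = 0.01215/0.3784 = 0.03210 L.
At equivalence all the acid is converted to NO2-; total volume = 0.03374 + 0.03210 = 0.06584 L, so [NO2-] = 0.01215/0.06584 = 0.1845 M.
Kb = Kw/Ka = 1.0e-14 / 4.5 x 10^-4 = 2.22e-11.
[OH^-] = sqrt(Kb x [NO2-]) = sqrt(2.22e-11 x 0.1845) = 2.02e-6 M.
pOH = 5.69, so pH = 14.00 - 5.69 = 8.31.

8.31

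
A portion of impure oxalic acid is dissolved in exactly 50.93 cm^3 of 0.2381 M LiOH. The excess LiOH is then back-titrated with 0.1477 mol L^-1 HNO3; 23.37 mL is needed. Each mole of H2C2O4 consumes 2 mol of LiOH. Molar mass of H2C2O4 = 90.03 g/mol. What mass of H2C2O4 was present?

Total n(LiOH) added = 0.2381 x 0.05093 = 0.01213 mol.
n(HNO3) used = 0.1477 x 0.02337 = 0.003452 mol, which equals the excess n(LiOH).
So n(LiOH) consumed by the sample = 0.01213 - 0.003452 = 0.008675 mol.
n(H2C2O4) = 0.008675 / 2 = 0.004337 mol.
mass = 0.004337 mol x 90.03 g/mol = 0.390 g.

0.390 g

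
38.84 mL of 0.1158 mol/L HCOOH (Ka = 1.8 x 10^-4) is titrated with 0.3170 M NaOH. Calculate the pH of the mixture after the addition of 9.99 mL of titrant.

Initial n(HCOOH) = 0.1158 x 0.03884 = 0.004498 mol.
n(NaOH) added = 0.3170 x 0.009990 = 0.003167 mol, converting that many moles of HCOOH to HCOO-.
Remaining n(HCOOH) = 0.001331 mol; n(HCOO-) = 0.003167 mol.
By Henderson-Hasselbalch, pH = pKa + log([A^-]/[HA]) = 3.74 + log(0.003167/0.001331) = 3.74 + (+0.38) = 4.12.

4.12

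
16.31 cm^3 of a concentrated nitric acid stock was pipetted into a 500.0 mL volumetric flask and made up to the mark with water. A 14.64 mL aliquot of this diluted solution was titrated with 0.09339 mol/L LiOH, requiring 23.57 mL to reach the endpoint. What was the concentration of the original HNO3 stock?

4.61 M

n(LiOH) = 0.09339 x 0.02357 = 0.002201 mol.
n(HNO3) in the aliquot = 0.002201 mol.
[diluted HNO3] = 0.002201 / 0.01464 = 0.1504 M.
Dilution factor = 500.0/16.31 = 30.66, so [stock] = 0.1504 x 30.66 = 4.61 M.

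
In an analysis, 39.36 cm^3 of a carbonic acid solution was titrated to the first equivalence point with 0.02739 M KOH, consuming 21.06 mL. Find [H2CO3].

n(KOH) = 0.02739 x 0.02106 = 0.0005768 mol.
At the first equivalence point, 1 mol OH^- react per mol H2CO3, so n(H2CO3) = 0.0005768 / 1 = 0.0005768 mol.
[H2CO3] = 0.0005768 / 0.03936 L = 0.0147 M.

0.0147 M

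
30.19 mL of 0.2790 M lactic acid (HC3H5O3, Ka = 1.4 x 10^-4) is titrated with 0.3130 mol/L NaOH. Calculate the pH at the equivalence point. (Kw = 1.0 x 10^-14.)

8.51

n(HC3H5O3) = 0.2790 x 0.03019 = 0.008423 mol; V(NaOH) at equivalence = 0.008423/0.3130 = 0.02691 L.
At equivalence all the acid is converted to C3H5O3-; total volume = 0.03019 + 0.02691 = 0.05710 L, so [C3H5O3-] = 0.008423/0.05710 = 0.1475 M.
Kb = Kw/Ka = 1.0e-14 / 1.4 x 10^-4 = 7.14e-11.
[OH^-] = sqrt(Kb x [C3H5O3-]) = sqrt(7.14e-11 x 0.1475) = 3.25e-6 M.
pOH = 5.49, so pH = 14.00 - 5.49 = 8.51.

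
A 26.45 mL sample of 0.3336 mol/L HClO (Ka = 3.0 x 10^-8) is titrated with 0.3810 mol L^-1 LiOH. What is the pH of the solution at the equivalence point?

n(HClO) = 0.3336 x 0.02645 = 0.008824 mol; V(LiOH) at equivalence = 0.008824/0.3810 = 0.02316 L.
At equivalence all the acid is converted to ClO-; total volume = 0.02645 + 0.02316 = 0.04961 L, so [ClO-] = 0.008824/0.04961 = 0.1779 M.
Kb = Kw/Ka = 1.0e-14 / 3.0 x 10^-8 = 3.33e-7.
[OH^-] = sqrt(Kb x [ClO-]) = sqrt(3.33e-7 x 0.1779) = 0.000243 M.
pOH = 3.61, so pH = 14.00 - 3.61 = 10.39.

10.39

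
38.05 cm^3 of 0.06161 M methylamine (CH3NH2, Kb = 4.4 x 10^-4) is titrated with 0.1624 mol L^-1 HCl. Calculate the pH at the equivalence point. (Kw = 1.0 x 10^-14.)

6.00

n(CH3NH2) = 0.06161 x 0.03805 = 0.002344 mol; V(HCl) at equivalence = 0.002344/0.1624 = 0.01444 L.
At equivalence the base is fully converted to CH3NH3+; total volume = 0.05249 L, so [CH3NH3+] = 0.002344/0.05249 = 0.04467 M.
Ka(CH3NH3+) = Kw/Kb = 1.0e-14 / 4.4 x 10^-4 = 2.27e-11.
[H^+] = sqrt(Ka x [CH3NH3+]) = sqrt(2.27e-11 x 0.04467) = 1.01e-6 M.
pH = -log(1.01e-6) = 6.00.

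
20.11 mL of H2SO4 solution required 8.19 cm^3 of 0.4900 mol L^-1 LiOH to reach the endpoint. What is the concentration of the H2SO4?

n(LiOH) delivered = 0.4900 x 0.008190 = 0.004013 mol.
The reaction is 1 H2SO4 + 2 LiOH, so n(H2SO4) = 0.004013 x 1/2 = 0.002007 mol.
[H2SO4] = 0.002007 mol / 0.02011 L = 0.0998 M.

0.0998 M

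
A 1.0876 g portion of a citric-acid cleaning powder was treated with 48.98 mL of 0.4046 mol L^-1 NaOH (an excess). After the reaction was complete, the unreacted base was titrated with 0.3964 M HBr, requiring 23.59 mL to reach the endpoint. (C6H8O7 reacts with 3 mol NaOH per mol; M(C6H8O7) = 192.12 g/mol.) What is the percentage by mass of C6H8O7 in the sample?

61.6%

Total n(NaOH) added = 0.4046 x 0.04898 = 0.01982 mol.
n(HBr) used = 0.3964 x 0.02359 = 0.009351 mol, which equals the excess n(NaOH).
So n(NaOH) consumed by the sample = 0.01982 - 0.009351 = 0.01047 mol.
n(C6H8O7) = 0.01047 / 3 = 0.003489 mol.
mass C6H8O7 = 0.003489 x 192.12 = 0.6703 g, so %C6H8O7 = 0.6703/1.0876 x 100 = 61.6%.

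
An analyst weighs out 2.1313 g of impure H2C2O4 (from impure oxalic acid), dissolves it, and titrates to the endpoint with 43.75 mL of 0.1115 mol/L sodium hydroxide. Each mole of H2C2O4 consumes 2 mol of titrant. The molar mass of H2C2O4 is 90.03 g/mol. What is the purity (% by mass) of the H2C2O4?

n(NaOH) = 0.1115 x 0.04375 = 0.004878 mol.
n(H2C2O4) = 0.004878 / 2 = 0.002439 mol.
mass of H2C2O4 = 0.002439 x 90.03 = 0.2196 g.
% purity = 0.2196 / 2.1313 x 100 = 10.3%.

10.3%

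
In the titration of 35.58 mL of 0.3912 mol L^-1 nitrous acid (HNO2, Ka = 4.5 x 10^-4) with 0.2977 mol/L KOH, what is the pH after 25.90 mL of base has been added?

Initial n(HNO2) = 0.3912 x 0.03558 = 0.01392 mol.
n(KOH) added = 0.2977 x 0.02590 = 0.007710 mol, converting that many moles of HNO2 to NO2-.
Remaining n(HNO2) = 0.006208 mol; n(NO2-) = 0.007710 mol.
By Henderson-Hasselbalch, pH = pKa + log([A^-]/[HA]) = 3.35 + log(0.007710/0.006208) = 3.35 + (+0.09) = 3.44.

3.44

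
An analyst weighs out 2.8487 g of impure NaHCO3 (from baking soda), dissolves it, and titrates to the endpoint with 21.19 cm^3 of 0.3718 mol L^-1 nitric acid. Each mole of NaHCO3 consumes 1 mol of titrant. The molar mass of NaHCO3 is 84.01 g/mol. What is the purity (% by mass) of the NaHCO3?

n(HNO3) = 0.3718 x 0.02119 = 0.007878 mol.
n(NaHCO3) = 0.007878 / 1 = 0.007878 mol.
mass of NaHCO3 = 0.007878 x 84.01 = 0.6619 g.
% purity = 0.6619 / 2.8487 x 100 = 23.2%.

23.2%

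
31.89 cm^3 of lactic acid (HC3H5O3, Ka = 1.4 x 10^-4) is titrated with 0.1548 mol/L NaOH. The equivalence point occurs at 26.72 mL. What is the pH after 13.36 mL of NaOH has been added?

3.85

13.36 mL is exactly half the equivalence volume (26.72/2), i.e. the half-equivalence point.
There, n(HA) = n(A^-), so pH = pKa = -log(1.4 x 10^-4) = 3.85.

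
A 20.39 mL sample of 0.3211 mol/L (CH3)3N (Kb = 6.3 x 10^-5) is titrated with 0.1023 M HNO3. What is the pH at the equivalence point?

n((CH3)3N) = 0.3211 x 0.02039 = 0.006547 mol; V(HNO3) at equivalence = 0.006547/0.1023 = 0.06400 L.
At equivalence the base is fully converted to (CH3)3NH+; total volume = 0.08439 L, so [(CH3)3NH+] = 0.006547/0.08439 = 0.07758 M.
Ka((CH3)3NH+) = Kw/Kb = 1.0e-14 / 6.3 x 10^-5 = 1.59e-10.
[H^+] = sqrt(Ka x [(CH3)3NH+]) = sqrt(1.59e-10 x 0.07758) = 3.51e-6 M.
pH = -log(3.51e-6) = 5.45.

5.45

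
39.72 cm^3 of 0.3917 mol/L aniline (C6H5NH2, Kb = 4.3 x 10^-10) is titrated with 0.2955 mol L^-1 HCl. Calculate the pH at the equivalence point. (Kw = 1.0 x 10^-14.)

2.70

n(C6H5NH2) = 0.3917 x 0.03972 = 0.01556 mol; V(HCl) at equivalence = 0.01556/0.2955 = 0.05265 L.
At equivalence the base is fully converted to C6H5NH3+; total volume = 0.09237 L, so [C6H5NH3+] = 0.01556/0.09237 = 0.1684 M.
Ka(C6H5NH3+) = Kw/Kb = 1.0e-14 / 4.3 x 10^-10 = 2.33e-5.
[H^+] = sqrt(Ka x [C6H5NH3+]) = sqrt(2.33e-5 x 0.1684) = 0.00198 M.
pH = -log(0.00198) = 2.70.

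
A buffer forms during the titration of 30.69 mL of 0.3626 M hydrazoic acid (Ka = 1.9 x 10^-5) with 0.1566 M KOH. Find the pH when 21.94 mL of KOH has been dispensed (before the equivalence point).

Initial n(HN3) = 0.3626 x 0.03069 = 0.01113 mol.
n(KOH) added = 0.1566 x 0.02194 = 0.003436 mol, converting that many moles of HN3 to N3-.
Remaining n(HN3) = 0.007692 mol; n(N3-) = 0.003436 mol.
By Henderson-Hasselbalch, pH = pKa + log([A^-]/[HA]) = 4.72 + log(0.003436/0.007692) = 4.72 + (-0.35) = 4.37.

4.37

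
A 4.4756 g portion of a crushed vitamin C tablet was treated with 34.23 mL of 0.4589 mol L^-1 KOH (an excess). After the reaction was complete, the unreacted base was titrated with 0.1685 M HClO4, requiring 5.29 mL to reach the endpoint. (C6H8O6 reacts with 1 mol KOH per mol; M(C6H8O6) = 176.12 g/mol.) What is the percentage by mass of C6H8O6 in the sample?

58.3%

Total n(KOH) added = 0.4589 x 0.03423 = 0.01571 mol.
n(HClO4) used = 0.1685 x 0.005290 = 0.0008914 mol, which equals the excess n(KOH).
So n(KOH) consumed by the sample = 0.01571 - 0.0008914 = 0.01482 mol.
n(C6H8O6) = 0.01482 / 1 = 0.01482 mol.
mass C6H8O6 = 0.01482 x 176.12 = 2.610 g, so %C6H8O6 = 2.610/4.4756 x 100 = 58.3%.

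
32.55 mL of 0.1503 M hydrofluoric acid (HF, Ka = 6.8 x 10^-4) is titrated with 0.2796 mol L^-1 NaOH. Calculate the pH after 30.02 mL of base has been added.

12.75

n(acid) = 0.1503 x 0.03255 = 0.004892 mol; n(NaOH) added = 0.2796 x 0.03002 = 0.008394 mol.
Base is in excess by 0.008394 - 0.004892 = 0.003501 mol in a total volume of 0.06257 L.
[OH^-] = 0.003501/0.06257 = 0.05596 M, so pOH = 1.25 and pH = 14.00 - 1.25 = 12.75.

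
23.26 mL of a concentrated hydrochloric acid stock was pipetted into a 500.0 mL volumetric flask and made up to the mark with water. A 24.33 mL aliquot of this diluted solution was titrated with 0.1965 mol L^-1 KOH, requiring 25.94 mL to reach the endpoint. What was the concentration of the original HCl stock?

n(KOH) = 0.1965 x 0.02594 = 0.005097 mol.
n(HCl) in the aliquot = 0.005097 mol.
[diluted HCl] = 0.005097 / 0.02433 = 0.2095 M.
Dilution factor = 500.0/23.26 = 21.50, so [stock] = 0.2095 x 21.50 = 4.50 M.

4.50 M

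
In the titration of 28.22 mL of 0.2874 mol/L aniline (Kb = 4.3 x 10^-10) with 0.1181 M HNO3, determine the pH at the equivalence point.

2.86

n(C6H5NH2) = 0.2874 x 0.02822 = 0.008110 mol; V(HNO3) at equivalence = 0.008110/0.1181 = 0.06867 L.
At equivalence the base is fully converted to C6H5NH3+; total volume = 0.09689 L, so [C6H5NH3+] = 0.008110/0.09689 = 0.08370 M.
Ka(C6H5NH3+) = Kw/Kb = 1.0e-14 / 4.3 x 10^-10 = 2.33e-5.
[H^+] = sqrt(Ka x [C6H5NH3+]) = sqrt(2.33e-5 x 0.08370) = 0.00140 M.
pH = -log(0.00140) = 2.86.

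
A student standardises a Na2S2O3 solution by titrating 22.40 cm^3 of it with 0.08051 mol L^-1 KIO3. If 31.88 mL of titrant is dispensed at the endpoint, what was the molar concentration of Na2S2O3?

0.687 M

n(KIO3) = 0.08051 x 0.03188 = 0.002567 mol.
From the balanced equation, 1 mol KIO3 reacts with 6 mol Na2S2O3, so n(Na2S2O3) = 0.002567 x 6/1 = 0.01540 mol.
[Na2S2O3] = 0.01540 / 0.02240 L = 0.687 M.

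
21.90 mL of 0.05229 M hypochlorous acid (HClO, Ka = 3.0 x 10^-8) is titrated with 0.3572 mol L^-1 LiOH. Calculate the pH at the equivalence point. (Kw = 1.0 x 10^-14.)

n(HClO) = 0.05229 x 0.02190 = 0.001145 mol; V(LiOH) at equivalence = 0.001145/0.3572 = 0.003206 L.
At equivalence all the acid is converted to ClO-; total volume = 0.02190 + 0.003206 = 0.02511 L, so [ClO-] = 0.001145/0.02511 = 0.04561 M.
Kb = Kw/Ka = 1.0e-14 / 3.0 x 10^-8 = 3.33e-7.
[OH^-] = sqrt(Kb x [ClO-]) = sqrt(3.33e-7 x 0.04561) = 0.000123 M.
pOH = 3.91, so pH = 14.00 - 3.91 = 10.09.

10.09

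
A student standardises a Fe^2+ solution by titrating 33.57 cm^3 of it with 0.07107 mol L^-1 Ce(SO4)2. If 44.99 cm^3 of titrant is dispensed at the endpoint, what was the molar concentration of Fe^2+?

n(Ce(SO4)2) = 0.07107 x 0.04499 = 0.003197 mol.
From the balanced equation, 1 mol Ce(SO4)2 reacts with 1 mol Fe^2+, so n(Fe^2+) = 0.003197 x 1/1 = 0.003197 mol.
[Fe^2+] = 0.003197 / 0.03357 L = 0.0952 M.

0.0952 M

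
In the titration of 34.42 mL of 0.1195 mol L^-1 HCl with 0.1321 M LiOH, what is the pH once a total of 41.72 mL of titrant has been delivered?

12.26

n(acid) = 0.1195 x 0.03442 = 0.004113 mol; n(LiOH) added = 0.1321 x 0.04172 = 0.005511 mol.
Base is in excess by 0.005511 - 0.004113 = 0.001398 mol in a total volume of 0.07614 L.
[OH^-] = 0.001398/0.07614 = 0.01836 M, so pOH = 1.74 and pH = 14.00 - 1.74 = 12.26.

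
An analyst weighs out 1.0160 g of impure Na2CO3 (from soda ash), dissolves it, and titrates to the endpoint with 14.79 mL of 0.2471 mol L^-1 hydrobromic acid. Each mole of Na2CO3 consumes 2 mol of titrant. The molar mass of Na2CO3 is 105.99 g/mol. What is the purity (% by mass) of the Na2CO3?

n(HBr) = 0.2471 x 0.01479 = 0.003655 mol.
n(Na2CO3) = 0.003655 / 2 = 0.001827 mol.
mass of Na2CO3 = 0.001827 x 105.99 = 0.1937 g.
% purity = 0.1937 / 1.0160 x 100 = 19.1%.

19.1%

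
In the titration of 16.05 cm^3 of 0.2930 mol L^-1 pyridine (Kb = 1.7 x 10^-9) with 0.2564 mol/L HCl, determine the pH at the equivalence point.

3.05

n(C5H5N) = 0.2930 x 0.01605 = 0.004703 mol; V(HCl) at equivalence = 0.004703/0.2564 = 0.01834 L.
At equivalence the base is fully converted to C5H5NH+; total volume = 0.03439 L, so [C5H5NH+] = 0.004703/0.03439 = 0.1367 M.
Ka(C5H5NH+) = Kw/Kb = 1.0e-14 / 1.7 x 10^-9 = 5.88e-6.
[H^+] = sqrt(Ka x [C5H5NH+]) = sqrt(5.88e-6 x 0.1367) = 0.000897 M.
pH = -log(0.000897) = 3.05.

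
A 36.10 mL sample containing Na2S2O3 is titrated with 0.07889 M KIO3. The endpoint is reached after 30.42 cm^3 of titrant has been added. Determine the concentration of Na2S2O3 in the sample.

n(KIO3) = 0.07889 x 0.03042 = 0.002400 mol.
From the balanced equation, 1 mol KIO3 reacts with 6 mol Na2S2O3, so n(Na2S2O3) = 0.002400 x 6/1 = 0.01440 mol.
[Na2S2O3] = 0.01440 / 0.03610 L = 0.399 M.

0.399 M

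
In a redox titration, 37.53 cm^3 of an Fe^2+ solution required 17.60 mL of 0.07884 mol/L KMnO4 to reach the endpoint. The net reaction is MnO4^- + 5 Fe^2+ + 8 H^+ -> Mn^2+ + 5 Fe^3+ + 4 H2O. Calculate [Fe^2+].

n(KMnO4) = 0.07884 x 0.01760 = 0.001388 mol.
From the balanced equation, 1 mol KMnO4 reacts with 5 mol Fe^2+, so n(Fe^2+) = 0.001388 x 5/1 = 0.006938 mol.
[Fe^2+] = 0.006938 / 0.03753 L = 0.185 M.

0.185 M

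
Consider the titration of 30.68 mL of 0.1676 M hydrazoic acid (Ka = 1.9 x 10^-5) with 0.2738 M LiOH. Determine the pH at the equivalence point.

8.87

n(HN3) = 0.1676 x 0.03068 = 0.005142 mol; V(LiOH) at equivalence = 0.005142/0.2738 = 0.01878 L.
At equivalence all the acid is converted to N3-; total volume = 0.03068 + 0.01878 = 0.04946 L, so [N3-] = 0.005142/0.04946 = 0.1040 M.
Kb = Kw/Ka = 1.0e-14 / 1.9 x 10^-5 = 5.26e-10.
[OH^-] = sqrt(Kb x [N3-]) = sqrt(5.26e-10 x 0.1040) = 7.40e-6 M.
pOH = 5.13, so pH = 14.00 - 5.13 = 8.87.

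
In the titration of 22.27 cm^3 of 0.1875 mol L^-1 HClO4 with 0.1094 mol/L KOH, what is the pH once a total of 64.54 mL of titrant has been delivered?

n(acid) = 0.1875 x 0.02227 = 0.004176 mol; n(KOH) added = 0.1094 x 0.06454 = 0.007061 mol.
Base is in excess by 0.007061 - 0.004176 = 0.002885 mol in a total volume of 0.08681 L.
[OH^-] = 0.002885/0.08681 = 0.03323 M, so pOH = 1.48 and pH = 14.00 - 1.48 = 12.52.

12.52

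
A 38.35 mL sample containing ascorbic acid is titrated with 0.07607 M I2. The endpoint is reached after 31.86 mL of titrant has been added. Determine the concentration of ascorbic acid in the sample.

0.0632 M

n(I2) = 0.07607 x 0.03186 = 0.002424 mol.
From the balanced equation, 1 mol I2 reacts with 1 mol ascorbic acid, so n(ascorbic acid) = 0.002424 x 1/1 = 0.002424 mol.
[ascorbic acid] = 0.002424 / 0.03835 L = 0.0632 M.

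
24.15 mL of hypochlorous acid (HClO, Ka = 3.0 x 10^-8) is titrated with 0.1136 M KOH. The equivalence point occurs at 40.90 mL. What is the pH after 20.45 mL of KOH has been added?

20.45 mL is exactly half the equivalence volume (40.90/2), i.e. the half-equivalence point.
There, n(HA) = n(A^-), so pH = pKa = -log(3.0 x 10^-8) = 7.52.

7.52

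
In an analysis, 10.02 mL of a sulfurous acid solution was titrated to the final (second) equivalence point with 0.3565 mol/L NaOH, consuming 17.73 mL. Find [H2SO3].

0.315 M

n(NaOH) = 0.3565 x 0.01773 = 0.006321 mol.
At the final (second) equivalence point, 2 mol OH^- react per mol H2SO3, so n(H2SO3) = 0.006321 / 2 = 0.003160 mol.
[H2SO3] = 0.003160 / 0.01002 L = 0.315 M.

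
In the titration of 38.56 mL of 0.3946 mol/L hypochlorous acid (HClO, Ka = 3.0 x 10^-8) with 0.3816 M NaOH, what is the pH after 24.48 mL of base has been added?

7.72

Initial n(HClO) = 0.3946 x 0.03856 = 0.01522 mol.
n(NaOH) added = 0.3816 x 0.02448 = 0.009342 mol, converting that many moles of HClO to ClO-.
Remaining n(HClO) = 0.005874 mol; n(ClO-) = 0.009342 mol.
By Henderson-Hasselbalch, pH = pKa + log([A^-]/[HA]) = 7.52 + log(0.009342/0.005874) = 7.52 + (+0.20) = 7.72.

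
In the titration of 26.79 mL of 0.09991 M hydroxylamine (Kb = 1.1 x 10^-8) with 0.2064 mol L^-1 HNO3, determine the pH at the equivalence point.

3.61

n(NH2OH) = 0.09991 x 0.02679 = 0.002677 mol; V(HNO3) at equivalence = 0.002677/0.2064 = 0.01297 L.
At equivalence the base is fully converted to NH3OH+; total volume = 0.03976 L, so [NH3OH+] = 0.002677/0.03976 = 0.06732 M.
Ka(NH3OH+) = Kw/Kb = 1.0e-14 / 1.1 x 10^-8 = 9.09e-7.
[H^+] = sqrt(Ka x [NH3OH+]) = sqrt(9.09e-7 x 0.06732) = 0.000247 M.
pH = -log(0.000247) = 3.61.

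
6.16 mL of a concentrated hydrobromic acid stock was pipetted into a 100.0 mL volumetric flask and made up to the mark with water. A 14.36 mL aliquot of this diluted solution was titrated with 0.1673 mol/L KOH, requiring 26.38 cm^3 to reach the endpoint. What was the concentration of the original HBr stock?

n(KOH) = 0.1673 x 0.02638 = 0.004413 mol.
n(HBr) in the aliquot = 0.004413 mol.
[diluted HBr] = 0.004413 / 0.01436 = 0.3073 M.
Dilution factor = 100.0/6.160 = 16.23, so [stock] = 0.3073 x 16.23 = 4.99 M.

4.99 M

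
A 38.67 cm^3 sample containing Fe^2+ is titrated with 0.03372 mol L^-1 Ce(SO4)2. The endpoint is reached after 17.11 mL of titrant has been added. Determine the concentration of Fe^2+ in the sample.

n(Ce(SO4)2) = 0.03372 x 0.01711 = 0.0005769 mol.
From the balanced equation, 1 mol Ce(SO4)2 reacts with 1 mol Fe^2+, so n(Fe^2+) = 0.0005769 x 1/1 = 0.0005769 mol.
[Fe^2+] = 0.0005769 / 0.03867 L = 0.0149 M.

0.0149 M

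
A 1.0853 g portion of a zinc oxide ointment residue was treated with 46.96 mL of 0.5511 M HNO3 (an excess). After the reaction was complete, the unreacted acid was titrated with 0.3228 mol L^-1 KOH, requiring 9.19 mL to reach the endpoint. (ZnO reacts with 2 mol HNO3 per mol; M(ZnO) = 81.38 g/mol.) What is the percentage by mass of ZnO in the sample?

Total n(HNO3) added = 0.5511 x 0.04696 = 0.02588 mol.
n(KOH) used = 0.3228 x 0.009190 = 0.002967 mol, which equals the excess n(HNO3).
So n(HNO3) consumed by the sample = 0.02588 - 0.002967 = 0.02291 mol.
n(ZnO) = 0.02291 / 2 = 0.01146 mol.
mass ZnO = 0.01146 x 81.38 = 0.9323 g, so %ZnO = 0.9323/1.0853 x 100 = 85.9%.

85.9%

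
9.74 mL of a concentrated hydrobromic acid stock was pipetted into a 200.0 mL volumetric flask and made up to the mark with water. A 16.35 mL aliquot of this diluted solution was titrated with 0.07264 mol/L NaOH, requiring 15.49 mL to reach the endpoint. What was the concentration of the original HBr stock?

1.41 M

n(NaOH) = 0.07264 x 0.01549 = 0.001125 mol.
n(HBr) in the aliquot = 0.001125 mol.
[diluted HBr] = 0.001125 / 0.01635 = 0.06882 M.
Dilution factor = 200.0/9.740 = 20.53, so [stock] = 0.06882 x 20.53 = 1.41 M.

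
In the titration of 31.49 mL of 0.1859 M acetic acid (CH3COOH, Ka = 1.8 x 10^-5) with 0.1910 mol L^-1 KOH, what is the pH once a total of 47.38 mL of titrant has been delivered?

12.61

n(acid) = 0.1859 x 0.03149 = 0.005854 mol; n(KOH) added = 0.1910 x 0.04738 = 0.009050 mol.
Base is in excess by 0.009050 - 0.005854 = 0.003196 mol in a total volume of 0.07887 L.
[OH^-] = 0.003196/0.07887 = 0.04052 M, so pOH = 1.39 and pH = 14.00 - 1.39 = 12.61.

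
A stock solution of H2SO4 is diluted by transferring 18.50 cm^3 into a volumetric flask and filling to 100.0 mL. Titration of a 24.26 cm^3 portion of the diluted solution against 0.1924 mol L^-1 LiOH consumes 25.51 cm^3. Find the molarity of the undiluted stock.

0.547 M

n(LiOH) = 0.1924 x 0.02551 = 0.004908 mol.
n(H2SO4) in the aliquot = 0.004908 x 1/2 = 0.002454 mol.
[diluted H2SO4] = 0.002454 / 0.02426 = 0.1012 M.
Dilution factor = 100.0/18.50 = 5.405, so [stock] = 0.1012 x 5.405 = 0.547 M.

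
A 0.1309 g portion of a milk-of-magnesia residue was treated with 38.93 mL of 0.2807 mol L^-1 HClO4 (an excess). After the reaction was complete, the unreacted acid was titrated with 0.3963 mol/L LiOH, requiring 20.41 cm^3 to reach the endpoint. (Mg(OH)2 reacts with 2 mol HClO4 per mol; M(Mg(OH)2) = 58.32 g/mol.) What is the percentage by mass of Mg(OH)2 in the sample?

63.2%

Total n(HClO4) added = 0.2807 x 0.03893 = 0.01093 mol.
n(LiOH) used = 0.3963 x 0.02041 = 0.008088 mol, which equals the excess n(HClO4).
So n(HClO4) consumed by the sample = 0.01093 - 0.008088 = 0.002839 mol.
n(Mg(OH)2) = 0.002839 / 2 = 0.001420 mol.
mass Mg(OH)2 = 0.001420 x 58.32 = 0.08279 g, so %Mg(OH)2 = 0.08279/0.1309 x 100 = 63.2%.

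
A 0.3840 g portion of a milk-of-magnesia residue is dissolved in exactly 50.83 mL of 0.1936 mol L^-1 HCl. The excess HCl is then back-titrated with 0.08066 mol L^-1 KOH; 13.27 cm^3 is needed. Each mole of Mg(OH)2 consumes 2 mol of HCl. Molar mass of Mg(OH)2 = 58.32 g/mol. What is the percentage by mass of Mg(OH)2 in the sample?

Total n(HCl) added = 0.1936 x 0.05083 = 0.009841 mol.
n(KOH) used = 0.08066 x 0.01327 = 0.001070 mol, which equals the excess n(HCl).
So n(HCl) consumed by the sample = 0.009841 - 0.001070 = 0.008770 mol.
n(Mg(OH)2) = 0.008770 / 2 = 0.004385 mol.
mass Mg(OH)2 = 0.004385 x 58.32 = 0.2557 g, so %Mg(OH)2 = 0.2557/0.3840 x 100 = 66.6%.

66.6%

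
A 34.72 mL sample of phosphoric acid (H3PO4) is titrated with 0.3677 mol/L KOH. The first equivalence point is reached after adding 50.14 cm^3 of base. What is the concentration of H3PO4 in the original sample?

0.531 M

n(KOH) = 0.3677 x 0.05014 = 0.01844 mol.
At the first equivalence point, 1 mol OH^- react per mol H3PO4, so n(H3PO4) = 0.01844 / 1 = 0.01844 mol.
[H3PO4] = 0.01844 / 0.03472 L = 0.531 M.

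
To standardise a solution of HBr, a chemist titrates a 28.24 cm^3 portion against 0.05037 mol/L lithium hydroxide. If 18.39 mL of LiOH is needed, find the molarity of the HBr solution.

n(LiOH) delivered = 0.05037 x 0.01839 = 0.0009263 mol.
For a 1:1 reaction, n(HBr) = 0.0009263 mol.
[HBr] = 0.0009263 mol / 0.02824 L = 0.0328 M.

0.0328 M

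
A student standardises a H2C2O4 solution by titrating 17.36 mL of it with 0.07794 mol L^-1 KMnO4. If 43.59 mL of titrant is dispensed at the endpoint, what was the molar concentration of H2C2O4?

0.489 M

n(KMnO4) = 0.07794 x 0.04359 = 0.003397 mol.
From the balanced equation, 2 mol KMnO4 reacts with 5 mol H2C2O4, so n(H2C2O4) = 0.003397 x 5/2 = 0.008494 mol.
[H2C2O4] = 0.008494 / 0.01736 L = 0.489 M.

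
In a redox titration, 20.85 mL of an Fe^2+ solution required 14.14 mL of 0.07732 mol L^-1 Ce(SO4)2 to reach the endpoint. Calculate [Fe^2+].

0.0524 M

n(Ce(SO4)2) = 0.07732 x 0.01414 = 0.001093 mol.
From the balanced equation, 1 mol Ce(SO4)2 reacts with 1 mol Fe^2+, so n(Fe^2+) = 0.001093 x 1/1 = 0.001093 mol.
[Fe^2+] = 0.001093 / 0.02085 L = 0.0524 M.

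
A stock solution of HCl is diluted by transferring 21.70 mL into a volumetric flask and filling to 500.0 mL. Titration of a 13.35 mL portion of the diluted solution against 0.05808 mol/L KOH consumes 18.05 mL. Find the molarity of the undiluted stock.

1.81 M

n(KOH) = 0.05808 x 0.01805 = 0.001048 mol.
n(HCl) in the aliquot = 0.001048 mol.
[diluted HCl] = 0.001048 / 0.01335 = 0.07853 M.
Dilution factor = 500.0/21.70 = 23.04, so [stock] = 0.07853 x 23.04 = 1.81 M.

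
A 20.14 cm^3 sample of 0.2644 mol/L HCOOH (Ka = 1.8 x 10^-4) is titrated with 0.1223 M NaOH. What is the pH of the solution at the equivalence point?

8.33

n(HCOOH) = 0.2644 x 0.02014 = 0.005325 mol; V(NaOH) at equivalence = 0.005325/0.1223 = 0.04354 L.
At equivalence all the acid is converted to HCOO-; total volume = 0.02014 + 0.04354 = 0.06368 L, so [HCOO-] = 0.005325/0.06368 = 0.08362 M.
Kb = Kw/Ka = 1.0e-14 / 1.8 x 10^-4 = 5.56e-11.
[OH^-] = sqrt(Kb x [HCOO-]) = sqrt(5.56e-11 x 0.08362) = 2.16e-6 M.
pOH = 5.67, so pH = 14.00 - 5.67 = 8.33.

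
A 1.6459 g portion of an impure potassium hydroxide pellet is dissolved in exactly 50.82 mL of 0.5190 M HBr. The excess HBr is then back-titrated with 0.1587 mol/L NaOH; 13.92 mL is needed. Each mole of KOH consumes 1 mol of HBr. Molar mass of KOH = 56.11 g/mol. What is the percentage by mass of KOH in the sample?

Total n(HBr) added = 0.5190 x 0.05082 = 0.02638 mol.
n(NaOH) used = 0.1587 x 0.01392 = 0.002209 mol, which equals the excess n(HBr).
So n(HBr) consumed by the sample = 0.02638 - 0.002209 = 0.02417 mol.
n(KOH) = 0.02417 / 1 = 0.02417 mol.
mass KOH = 0.02417 x 56.11 = 1.356 g, so %KOH = 1.356/1.6459 x 100 = 82.4%.

82.4%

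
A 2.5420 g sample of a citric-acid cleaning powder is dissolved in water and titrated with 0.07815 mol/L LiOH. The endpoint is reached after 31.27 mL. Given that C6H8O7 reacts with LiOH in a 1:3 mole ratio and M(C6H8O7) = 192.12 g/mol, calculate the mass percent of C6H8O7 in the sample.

6.16%

n(LiOH) = 0.07815 x 0.03127 = 0.002444 mol.
n(C6H8O7) = 0.002444 / 3 = 0.0008146 mol.
mass of C6H8O7 = 0.0008146 x 192.12 = 0.1565 g.
% purity = 0.1565 / 2.5420 x 100 = 6.16%.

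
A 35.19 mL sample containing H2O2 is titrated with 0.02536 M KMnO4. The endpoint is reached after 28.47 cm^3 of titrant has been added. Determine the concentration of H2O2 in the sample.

0.0513 M

n(KMnO4) = 0.02536 x 0.02847 = 0.0007220 mol.
From the balanced equation, 2 mol KMnO4 reacts with 5 mol H2O2, so n(H2O2) = 0.0007220 x 5/2 = 0.001805 mol.
[H2O2] = 0.001805 / 0.03519 L = 0.0513 M.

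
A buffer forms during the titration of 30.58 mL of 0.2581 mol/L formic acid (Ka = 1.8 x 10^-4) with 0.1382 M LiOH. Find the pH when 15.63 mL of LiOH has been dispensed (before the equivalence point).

Initial n(HCOOH) = 0.2581 x 0.03058 = 0.007893 mol.
n(LiOH) added = 0.1382 x 0.01563 = 0.002160 mol, converting that many moles of HCOOH to HCOO-.
Remaining n(HCOOH) = 0.005733 mol; n(HCOO-) = 0.002160 mol.
By Henderson-Hasselbalch, pH = pKa + log([A^-]/[HA]) = 3.74 + log(0.002160/0.005733) = 3.74 + (-0.42) = 3.32.

3.32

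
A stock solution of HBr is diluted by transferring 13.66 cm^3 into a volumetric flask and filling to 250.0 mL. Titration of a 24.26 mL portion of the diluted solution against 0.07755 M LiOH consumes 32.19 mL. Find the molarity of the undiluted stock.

1.88 M

n(LiOH) = 0.07755 x 0.03219 = 0.002496 mol.
n(HBr) in the aliquot = 0.002496 mol.
[diluted HBr] = 0.002496 / 0.02426 = 0.1029 M.
Dilution factor = 250.0/13.66 = 18.30, so [stock] = 0.1029 x 18.30 = 1.88 M.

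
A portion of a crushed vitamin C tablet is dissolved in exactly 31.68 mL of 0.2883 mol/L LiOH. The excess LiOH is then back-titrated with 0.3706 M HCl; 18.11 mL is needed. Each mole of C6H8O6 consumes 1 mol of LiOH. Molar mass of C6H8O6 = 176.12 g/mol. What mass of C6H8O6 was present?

Total n(LiOH) added = 0.2883 x 0.03168 = 0.009133 mol.
n(HCl) used = 0.3706 x 0.01811 = 0.006712 mol, which equals the excess n(LiOH).
So n(LiOH) consumed by the sample = 0.009133 - 0.006712 = 0.002422 mol.
n(C6H8O6) = 0.002422 / 1 = 0.002422 mol.
mass = 0.002422 mol x 176.12 g/mol = 0.427 g.

0.427 g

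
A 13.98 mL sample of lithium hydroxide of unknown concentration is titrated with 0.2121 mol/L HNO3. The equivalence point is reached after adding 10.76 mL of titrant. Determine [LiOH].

n(HNO3) delivered = 0.2121 x 0.01076 = 0.002282 mol.
For a 1:1 reaction, n(LiOH) = 0.002282 mol.
[LiOH] = 0.002282 mol / 0.01398 L = 0.163 M.

0.163 M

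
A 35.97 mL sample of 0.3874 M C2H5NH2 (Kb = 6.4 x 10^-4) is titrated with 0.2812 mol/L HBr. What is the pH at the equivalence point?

5.80

n(C2H5NH2) = 0.3874 x 0.03597 = 0.01393 mol; V(HBr) at equivalence = 0.01393/0.2812 = 0.04955 L.
At equivalence the base is fully converted to C2H5NH3+; total volume = 0.08552 L, so [C2H5NH3+] = 0.01393/0.08552 = 0.1629 M.
Ka(C2H5NH3+) = Kw/Kb = 1.0e-14 / 6.4 x 10^-4 = 1.56e-11.
[H^+] = sqrt(Ka x [C2H5NH3+]) = sqrt(1.56e-11 x 0.1629) = 1.60e-6 M.
pH = -log(1.60e-6) = 5.80.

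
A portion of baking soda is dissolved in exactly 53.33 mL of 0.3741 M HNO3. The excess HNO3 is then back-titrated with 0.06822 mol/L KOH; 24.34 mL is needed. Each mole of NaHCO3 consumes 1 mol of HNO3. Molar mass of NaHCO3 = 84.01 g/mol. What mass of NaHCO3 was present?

Total n(HNO3) added = 0.3741 x 0.05333 = 0.01995 mol.
n(KOH) used = 0.06822 x 0.02434 = 0.001660 mol, which equals the excess n(HNO3).
So n(HNO3) consumed by the sample = 0.01995 - 0.001660 = 0.01829 mol.
n(NaHCO3) = 0.01829 / 1 = 0.01829 mol.
mass = 0.01829 mol x 84.01 g/mol = 1.54 g.

1.54 g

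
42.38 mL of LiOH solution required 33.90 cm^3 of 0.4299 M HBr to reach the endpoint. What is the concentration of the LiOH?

0.344 M

n(HBr) delivered = 0.4299 x 0.03390 = 0.01457 mol.
For a 1:1 reaction, n(LiOH) = 0.01457 mol.
[LiOH] = 0.01457 mol / 0.04238 L = 0.344 M.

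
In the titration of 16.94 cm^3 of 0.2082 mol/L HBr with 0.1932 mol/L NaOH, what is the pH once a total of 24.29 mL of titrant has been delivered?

12.45

n(acid) = 0.2082 x 0.01694 = 0.003527 mol; n(NaOH) added = 0.1932 x 0.02429 = 0.004693 mol.
Base is in excess by 0.004693 - 0.003527 = 0.001166 mol in a total volume of 0.04123 L.
[OH^-] = 0.001166/0.04123 = 0.02828 M, so pOH = 1.55 and pH = 14.00 - 1.55 = 12.45.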